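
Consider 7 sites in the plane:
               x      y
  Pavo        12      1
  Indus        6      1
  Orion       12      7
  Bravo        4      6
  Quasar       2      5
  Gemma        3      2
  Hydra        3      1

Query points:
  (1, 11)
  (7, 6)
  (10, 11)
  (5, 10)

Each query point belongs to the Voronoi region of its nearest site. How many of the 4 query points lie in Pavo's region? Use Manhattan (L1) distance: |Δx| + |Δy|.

(1, 11) — d to each: Pavo:21, Indus:15, Orion:15, Bravo:8, Quasar:7, Gemma:11, Hydra:12 → nearest is Quasar
(7, 6) — d to each: Pavo:10, Indus:6, Orion:6, Bravo:3, Quasar:6, Gemma:8, Hydra:9 → nearest is Bravo
(10, 11) — d to each: Pavo:12, Indus:14, Orion:6, Bravo:11, Quasar:14, Gemma:16, Hydra:17 → nearest is Orion
(5, 10) — d to each: Pavo:16, Indus:10, Orion:10, Bravo:5, Quasar:8, Gemma:10, Hydra:11 → nearest is Bravo
0 of the 4 points have Pavo as nearest.

0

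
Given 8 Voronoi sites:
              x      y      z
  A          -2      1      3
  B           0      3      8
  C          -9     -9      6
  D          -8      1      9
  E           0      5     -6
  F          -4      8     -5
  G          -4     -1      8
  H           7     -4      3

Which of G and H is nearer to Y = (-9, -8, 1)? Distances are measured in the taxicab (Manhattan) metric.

G

d(Y,G) = |-9−(-4)| + |-8−(-1)| + |1−8| = 5 + 7 + 7 = 19
d(Y,H) = |-9−7| + |-8−(-4)| + |1−3| = 16 + 4 + 2 = 22
19 < 22, so G is closer.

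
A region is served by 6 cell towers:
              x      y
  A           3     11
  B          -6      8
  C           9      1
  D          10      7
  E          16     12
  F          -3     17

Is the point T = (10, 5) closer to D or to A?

D

Compare squared distances:
|TD|² = (10−10)² + (5−7)² = 0 + 4 = 4
|TA|² = (10−3)² + (5−11)² = 49 + 36 = 85
4 < 85, so D is closer.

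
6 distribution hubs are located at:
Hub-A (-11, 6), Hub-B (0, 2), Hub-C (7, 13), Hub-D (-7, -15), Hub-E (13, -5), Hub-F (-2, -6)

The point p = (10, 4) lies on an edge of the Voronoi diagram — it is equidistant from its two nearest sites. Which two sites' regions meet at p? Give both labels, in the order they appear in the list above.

Hub-C and Hub-E

Squared distances from p to each site:
d²(p, Hub-A) = (10−(-11))² + (4−6)² = 441 + 4 = 445
d²(p, Hub-B) = (10−0)² + (4−2)² = 100 + 4 = 104
d²(p, Hub-C) = (10−7)² + (4−13)² = 9 + 81 = 90
d²(p, Hub-D) = (10−(-7))² + (4−(-15))² = 289 + 361 = 650
d²(p, Hub-E) = (10−13)² + (4−(-5))² = 9 + 81 = 90
d²(p, Hub-F) = (10−(-2))² + (4−(-6))² = 144 + 100 = 244
p is equidistant from Hub-C and Hub-E (both at squared distance 90), and every other site is strictly farther — so p lies on the Hub-C–Hub-E Voronoi edge.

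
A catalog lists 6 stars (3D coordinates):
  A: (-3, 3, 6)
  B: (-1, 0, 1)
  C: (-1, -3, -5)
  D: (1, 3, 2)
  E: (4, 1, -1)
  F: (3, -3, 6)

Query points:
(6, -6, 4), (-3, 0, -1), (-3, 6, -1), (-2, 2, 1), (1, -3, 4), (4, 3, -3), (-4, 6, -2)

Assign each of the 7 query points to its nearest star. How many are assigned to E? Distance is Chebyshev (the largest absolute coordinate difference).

(6, -6, 4) — d to each: A:9, B:7, C:9, D:9, E:7, F:3 → nearest is F
(-3, 0, -1) — d to each: A:7, B:2, C:4, D:4, E:7, F:7 → nearest is B
(-3, 6, -1) — d to each: A:7, B:6, C:9, D:4, E:7, F:9 → nearest is D
(-2, 2, 1) — d to each: A:5, B:2, C:6, D:3, E:6, F:5 → nearest is B
(1, -3, 4) — d to each: A:6, B:3, C:9, D:6, E:5, F:2 → nearest is F
(4, 3, -3) — d to each: A:9, B:5, C:6, D:5, E:2, F:9 → nearest is E
(-4, 6, -2) — d to each: A:8, B:6, C:9, D:5, E:8, F:9 → nearest is D
1 of the 7 points has E as nearest.

1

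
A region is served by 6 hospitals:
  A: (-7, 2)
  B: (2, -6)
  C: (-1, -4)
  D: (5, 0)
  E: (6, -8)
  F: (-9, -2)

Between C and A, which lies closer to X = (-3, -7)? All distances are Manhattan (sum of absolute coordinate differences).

d(X,C) = |-3−(-1)| + |-7−(-4)| = 2 + 3 = 5
d(X,A) = |-3−(-7)| + |-7−2| = 4 + 9 = 13
5 < 13, so C is closer.

C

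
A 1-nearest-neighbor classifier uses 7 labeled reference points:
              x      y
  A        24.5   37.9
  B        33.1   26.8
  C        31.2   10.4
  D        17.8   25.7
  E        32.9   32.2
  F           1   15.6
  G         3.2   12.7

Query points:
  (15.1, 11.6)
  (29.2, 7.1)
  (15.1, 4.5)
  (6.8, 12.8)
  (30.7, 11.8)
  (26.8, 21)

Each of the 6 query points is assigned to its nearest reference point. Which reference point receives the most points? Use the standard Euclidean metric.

G

(15.1, 11.6) — d² to each: A:780.05, B:555.04, C:260.65, D:206.1, E:741.2, F:214.81, G:142.82 → nearest is G
(29.2, 7.1) — d² to each: A:970.73, B:403.3, C:14.89, D:475.92, E:643.7, F:867.49, G:707.36 → nearest is C
(15.1, 4.5) — d² to each: A:1203.92, B:821.29, C:294.02, D:456.73, E:1084.13, F:322.02, G:208.85 → nearest is G
(6.8, 12.8) — d² to each: A:943.3, B:887.69, C:601.12, D:287.41, E:1057.57, F:41.48, G:12.97 → nearest is G
(30.7, 11.8) — d² to each: A:719.65, B:230.76, C:2.21, D:359.62, E:421, F:896.53, G:757.06 → nearest is C
(26.8, 21) — d² to each: A:290.9, B:73.33, C:131.72, D:103.09, E:162.65, F:694.8, G:625.85 → nearest is B
Tally — B:1, C:2, G:3. G captures the most (3).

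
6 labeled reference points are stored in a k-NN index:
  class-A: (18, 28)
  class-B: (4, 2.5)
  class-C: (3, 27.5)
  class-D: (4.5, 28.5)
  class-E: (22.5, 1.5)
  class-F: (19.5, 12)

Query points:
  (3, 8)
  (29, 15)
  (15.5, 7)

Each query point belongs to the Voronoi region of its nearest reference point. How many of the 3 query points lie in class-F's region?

2

(3, 8) — d² to each: class-A:625, class-B:31.25, class-C:380.25, class-D:422.5, class-E:422.5, class-F:288.25 → nearest is class-B
(29, 15) — d² to each: class-A:290, class-B:781.25, class-C:832.25, class-D:782.5, class-E:224.5, class-F:99.25 → nearest is class-F
(15.5, 7) — d² to each: class-A:447.25, class-B:152.5, class-C:576.5, class-D:583.25, class-E:79.25, class-F:41 → nearest is class-F
2 of the 3 points have class-F as nearest.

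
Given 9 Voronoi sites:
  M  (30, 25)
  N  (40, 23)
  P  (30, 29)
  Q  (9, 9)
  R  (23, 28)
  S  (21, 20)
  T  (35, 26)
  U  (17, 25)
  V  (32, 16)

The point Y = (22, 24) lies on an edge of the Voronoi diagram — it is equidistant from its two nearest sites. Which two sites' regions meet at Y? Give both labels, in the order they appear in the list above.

R and S

Squared distances from Y to each site:
|YM|² = (22−30)² + (24−25)² = 64 + 1 = 65
|YN|² = (22−40)² + (24−23)² = 324 + 1 = 325
|YP|² = (22−30)² + (24−29)² = 64 + 25 = 89
|YQ|² = (22−9)² + (24−9)² = 169 + 225 = 394
|YR|² = (22−23)² + (24−28)² = 1 + 16 = 17
|YS|² = (22−21)² + (24−20)² = 1 + 16 = 17
|YT|² = (22−35)² + (24−26)² = 169 + 4 = 173
|YU|² = (22−17)² + (24−25)² = 25 + 1 = 26
|YV|² = (22−32)² + (24−16)² = 100 + 64 = 164
Y is equidistant from R and S (both at squared distance 17), and every other site is strictly farther — so Y lies on the R–S Voronoi edge.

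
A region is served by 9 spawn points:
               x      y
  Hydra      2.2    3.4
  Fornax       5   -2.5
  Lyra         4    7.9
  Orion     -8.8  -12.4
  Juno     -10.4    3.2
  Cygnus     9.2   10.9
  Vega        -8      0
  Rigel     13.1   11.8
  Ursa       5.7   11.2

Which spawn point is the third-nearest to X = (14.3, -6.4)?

Lyra

Since √ is increasing, it suffices to compare squared distances:
d²(X, Hydra) = 146.41 + 96.04 = 242.45
d²(X, Fornax) = 86.49 + 15.21 = 101.7
d²(X, Lyra) = 106.09 + 204.49 = 310.58
d²(X, Orion) = 533.61 + 36 = 569.61
d²(X, Juno) = 610.09 + 92.16 = 702.25
d²(X, Cygnus) = 26.01 + 299.29 = 325.3
d²(X, Vega) = 497.29 + 40.96 = 538.25
d²(X, Rigel) = 1.44 + 331.24 = 332.68
d²(X, Ursa) = 73.96 + 309.76 = 383.72
Sorted ascending: Fornax, Hydra, Lyra, Cygnus, … — the third-nearest is Lyra.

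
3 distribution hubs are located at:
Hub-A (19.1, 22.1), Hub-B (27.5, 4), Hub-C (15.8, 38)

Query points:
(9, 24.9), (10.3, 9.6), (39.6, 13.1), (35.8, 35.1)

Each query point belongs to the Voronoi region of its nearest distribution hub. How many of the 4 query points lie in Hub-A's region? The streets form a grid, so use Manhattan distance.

(9, 24.9) — d to each: Hub-A:12.9, Hub-B:39.4, Hub-C:19.9 → nearest is Hub-A
(10.3, 9.6) — d to each: Hub-A:21.3, Hub-B:22.8, Hub-C:33.9 → nearest is Hub-A
(39.6, 13.1) — d to each: Hub-A:29.5, Hub-B:21.2, Hub-C:48.7 → nearest is Hub-B
(35.8, 35.1) — d to each: Hub-A:29.7, Hub-B:39.4, Hub-C:22.9 → nearest is Hub-C
2 of the 4 points have Hub-A as nearest.

2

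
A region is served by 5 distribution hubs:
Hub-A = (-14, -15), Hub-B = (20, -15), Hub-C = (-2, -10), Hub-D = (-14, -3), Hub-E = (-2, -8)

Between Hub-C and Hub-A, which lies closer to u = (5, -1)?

Hub-C

Compare squared distances:
d²(u, Hub-C) = (5−(-2))² + (-1−(-10))² = 49 + 81 = 130
d²(u, Hub-A) = (5−(-14))² + (-1−(-15))² = 361 + 196 = 557
130 < 557, so Hub-C is closer.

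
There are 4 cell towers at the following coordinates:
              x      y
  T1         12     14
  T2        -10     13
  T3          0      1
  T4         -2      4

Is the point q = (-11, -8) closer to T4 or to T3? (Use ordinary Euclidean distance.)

T3

Compare squared distances:
|qT4|² = (-11−(-2))² + (-8−4)² = 81 + 144 = 225
|qT3|² = (-11−0)² + (-8−1)² = 121 + 81 = 202
225 > 202, so T3 is closer.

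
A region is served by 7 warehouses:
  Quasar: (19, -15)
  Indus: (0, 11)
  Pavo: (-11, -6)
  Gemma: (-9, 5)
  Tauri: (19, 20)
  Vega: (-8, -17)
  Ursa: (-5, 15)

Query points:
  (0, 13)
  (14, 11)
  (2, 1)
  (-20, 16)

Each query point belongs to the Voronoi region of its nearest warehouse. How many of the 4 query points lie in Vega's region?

0

(0, 13) — d² to each: Quasar:1145, Indus:4, Pavo:482, Gemma:145, Tauri:410, Vega:964, Ursa:29 → nearest is Indus
(14, 11) — d² to each: Quasar:701, Indus:196, Pavo:914, Gemma:565, Tauri:106, Vega:1268, Ursa:377 → nearest is Tauri
(2, 1) — d² to each: Quasar:545, Indus:104, Pavo:218, Gemma:137, Tauri:650, Vega:424, Ursa:245 → nearest is Indus
(-20, 16) — d² to each: Quasar:2482, Indus:425, Pavo:565, Gemma:242, Tauri:1537, Vega:1233, Ursa:226 → nearest is Ursa
0 of the 4 points have Vega as nearest.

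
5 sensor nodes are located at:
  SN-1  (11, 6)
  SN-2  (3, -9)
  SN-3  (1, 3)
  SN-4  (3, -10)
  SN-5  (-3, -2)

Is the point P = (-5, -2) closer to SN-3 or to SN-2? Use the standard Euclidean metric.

SN-3

Compare squared distances:
d²(P, SN-3) = (-5−1)² + (-2−3)² = 36 + 25 = 61
d²(P, SN-2) = (-5−3)² + (-2−(-9))² = 64 + 49 = 113
61 < 113, so SN-3 is closer.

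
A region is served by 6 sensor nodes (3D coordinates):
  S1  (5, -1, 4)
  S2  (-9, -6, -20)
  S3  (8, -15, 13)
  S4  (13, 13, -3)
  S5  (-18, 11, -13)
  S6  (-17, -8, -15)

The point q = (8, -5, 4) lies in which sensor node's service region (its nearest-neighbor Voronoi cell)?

S1

Squared Euclidean distances:
|qS1|² = (8−5)² + (-5−(-1))² + (4−4)² = 9 + 16 + 0 = 25
|qS2|² = (8−(-9))² + (-5−(-6))² + (4−(-20))² = 289 + 1 + 576 = 866
|qS3|² = (8−8)² + (-5−(-15))² + (4−13)² = 0 + 100 + 81 = 181
|qS4|² = (8−13)² + (-5−13)² + (4−(-3))² = 25 + 324 + 49 = 398
|qS5|² = (8−(-18))² + (-5−11)² + (4−(-13))² = 676 + 256 + 289 = 1221
|qS6|² = (8−(-17))² + (-5−(-8))² + (4−(-15))² = 625 + 9 + 361 = 995
Minimum is at S1.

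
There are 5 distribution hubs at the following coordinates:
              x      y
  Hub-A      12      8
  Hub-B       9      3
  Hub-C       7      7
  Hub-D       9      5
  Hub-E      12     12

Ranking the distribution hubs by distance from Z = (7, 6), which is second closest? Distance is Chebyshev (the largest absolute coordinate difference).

d(Z, Hub-A) = max(5, 2) = 5
d(Z, Hub-B) = max(2, 3) = 3
d(Z, Hub-C) = max(0, 1) = 1
d(Z, Hub-D) = max(2, 1) = 2
d(Z, Hub-E) = max(5, 6) = 6
Sorted ascending: Hub-C, Hub-D, Hub-B, … — the second-nearest is Hub-D.

Hub-D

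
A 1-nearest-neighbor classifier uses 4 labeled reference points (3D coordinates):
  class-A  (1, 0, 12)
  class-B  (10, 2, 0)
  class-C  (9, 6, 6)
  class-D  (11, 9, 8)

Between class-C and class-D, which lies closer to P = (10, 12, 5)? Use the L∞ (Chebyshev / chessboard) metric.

class-D

d(P, class-C) = max(1, 6, 1) = 6
d(P, class-D) = max(1, 3, 3) = 3
6 > 3, so class-D is closer.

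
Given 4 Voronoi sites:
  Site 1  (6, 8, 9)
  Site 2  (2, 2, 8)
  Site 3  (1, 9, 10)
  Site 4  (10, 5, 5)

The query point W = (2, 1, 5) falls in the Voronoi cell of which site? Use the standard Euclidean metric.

Since √ is increasing, it suffices to compare squared distances:
d²(W, Site 1) = 16 + 49 + 16 = 81
d²(W, Site 2) = 0 + 1 + 9 = 10
d²(W, Site 3) = 1 + 64 + 25 = 90
d²(W, Site 4) = 64 + 16 + 0 = 80
Minimum is at Site 2.

Site 2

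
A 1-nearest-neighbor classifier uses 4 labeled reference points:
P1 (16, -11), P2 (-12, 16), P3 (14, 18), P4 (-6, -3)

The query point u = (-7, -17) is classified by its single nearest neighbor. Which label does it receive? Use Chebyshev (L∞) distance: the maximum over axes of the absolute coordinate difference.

P4

d(u,P1) = max(23, 6) = 23
d(u,P2) = max(5, 33) = 33
d(u,P3) = max(21, 35) = 35
d(u,P4) = max(1, 14) = 14
P4 is nearest.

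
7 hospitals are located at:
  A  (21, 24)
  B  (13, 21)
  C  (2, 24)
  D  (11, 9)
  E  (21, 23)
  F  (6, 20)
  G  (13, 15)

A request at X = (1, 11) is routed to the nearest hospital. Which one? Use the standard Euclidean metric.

D

Compare squared distances (the ordering matches that of the actual distances):
|XA|² = 400 + 169 = 569
|XB|² = 144 + 100 = 244
|XC|² = 1 + 169 = 170
|XD|² = 100 + 4 = 104
|XE|² = 400 + 144 = 544
|XF|² = 25 + 81 = 106
|XG|² = 144 + 16 = 160
Minimum is at D.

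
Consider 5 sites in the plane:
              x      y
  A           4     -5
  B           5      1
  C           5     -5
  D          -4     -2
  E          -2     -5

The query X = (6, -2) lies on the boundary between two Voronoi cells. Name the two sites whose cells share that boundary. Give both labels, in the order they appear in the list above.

Squared distances from X to each site:
|XA|² = (6−4)² + (-2−(-5))² = 4 + 9 = 13
|XB|² = (6−5)² + (-2−1)² = 1 + 9 = 10
|XC|² = (6−5)² + (-2−(-5))² = 1 + 9 = 10
|XD|² = (6−(-4))² + (-2−(-2))² = 100 + 0 = 100
|XE|² = (6−(-2))² + (-2−(-5))² = 64 + 9 = 73
X is equidistant from B and C (both at squared distance 10), and every other site is strictly farther — so X lies on the B–C Voronoi edge.

B and C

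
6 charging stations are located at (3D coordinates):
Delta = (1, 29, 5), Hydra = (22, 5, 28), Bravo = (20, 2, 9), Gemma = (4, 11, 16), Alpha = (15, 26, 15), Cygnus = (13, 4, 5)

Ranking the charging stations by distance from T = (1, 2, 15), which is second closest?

Cygnus

Compare squared distances (the ordering matches that of the actual distances):
d²(T, Delta) = 0 + 729 + 100 = 829
d²(T, Hydra) = 441 + 9 + 169 = 619
d²(T, Bravo) = 361 + 0 + 36 = 397
d²(T, Gemma) = 9 + 81 + 1 = 91
d²(T, Alpha) = 196 + 576 + 0 = 772
d²(T, Cygnus) = 144 + 4 + 100 = 248
Sorted ascending: Gemma, Cygnus, Bravo, … — the second-nearest is Cygnus.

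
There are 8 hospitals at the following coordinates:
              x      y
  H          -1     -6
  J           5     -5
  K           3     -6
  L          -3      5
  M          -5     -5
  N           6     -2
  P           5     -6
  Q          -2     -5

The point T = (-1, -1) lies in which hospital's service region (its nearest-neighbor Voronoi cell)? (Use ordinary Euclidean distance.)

Compare squared distances (the ordering matches that of the actual distances):
|TH|² = (-1−(-1))² + (-1−(-6))² = 0 + 25 = 25
|TJ|² = (-1−5)² + (-1−(-5))² = 36 + 16 = 52
|TK|² = (-1−3)² + (-1−(-6))² = 16 + 25 = 41
|TL|² = (-1−(-3))² + (-1−5)² = 4 + 36 = 40
|TM|² = (-1−(-5))² + (-1−(-5))² = 16 + 16 = 32
|TN|² = (-1−6)² + (-1−(-2))² = 49 + 1 = 50
|TP|² = (-1−5)² + (-1−(-6))² = 36 + 25 = 61
|TQ|² = (-1−(-2))² + (-1−(-5))² = 1 + 16 = 17
Minimum is at Q.

Q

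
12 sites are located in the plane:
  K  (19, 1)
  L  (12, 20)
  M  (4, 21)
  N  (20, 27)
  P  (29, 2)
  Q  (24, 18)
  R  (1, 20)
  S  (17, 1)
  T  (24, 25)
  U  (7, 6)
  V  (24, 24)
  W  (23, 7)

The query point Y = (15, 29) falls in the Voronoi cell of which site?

Compare squared distances (the ordering matches that of the actual distances):
|YK|² = (15−19)² + (29−1)² = 16 + 784 = 800
|YL|² = (15−12)² + (29−20)² = 9 + 81 = 90
|YM|² = (15−4)² + (29−21)² = 121 + 64 = 185
|YN|² = (15−20)² + (29−27)² = 25 + 4 = 29
|YP|² = (15−29)² + (29−2)² = 196 + 729 = 925
|YQ|² = (15−24)² + (29−18)² = 81 + 121 = 202
|YR|² = (15−1)² + (29−20)² = 196 + 81 = 277
|YS|² = (15−17)² + (29−1)² = 4 + 784 = 788
|YT|² = (15−24)² + (29−25)² = 81 + 16 = 97
|YU|² = (15−7)² + (29−6)² = 64 + 529 = 593
|YV|² = (15−24)² + (29−24)² = 81 + 25 = 106
|YW|² = (15−23)² + (29−7)² = 64 + 484 = 548
N is nearest.

N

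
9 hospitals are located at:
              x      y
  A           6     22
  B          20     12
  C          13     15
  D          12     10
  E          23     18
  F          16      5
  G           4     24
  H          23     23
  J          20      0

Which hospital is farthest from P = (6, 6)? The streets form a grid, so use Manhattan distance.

H

d(P,A) = |6−6| + |6−22| = 0 + 16 = 16
d(P,B) = |6−20| + |6−12| = 14 + 6 = 20
d(P,C) = |6−13| + |6−15| = 7 + 9 = 16
d(P,D) = |6−12| + |6−10| = 6 + 4 = 10
d(P,E) = |6−23| + |6−18| = 17 + 12 = 29
d(P,F) = |6−16| + |6−5| = 10 + 1 = 11
d(P,G) = |6−4| + |6−24| = 2 + 18 = 20
d(P,H) = |6−23| + |6−23| = 17 + 17 = 34
d(P,J) = |6−20| + |6−0| = 14 + 6 = 20
The largest is to H.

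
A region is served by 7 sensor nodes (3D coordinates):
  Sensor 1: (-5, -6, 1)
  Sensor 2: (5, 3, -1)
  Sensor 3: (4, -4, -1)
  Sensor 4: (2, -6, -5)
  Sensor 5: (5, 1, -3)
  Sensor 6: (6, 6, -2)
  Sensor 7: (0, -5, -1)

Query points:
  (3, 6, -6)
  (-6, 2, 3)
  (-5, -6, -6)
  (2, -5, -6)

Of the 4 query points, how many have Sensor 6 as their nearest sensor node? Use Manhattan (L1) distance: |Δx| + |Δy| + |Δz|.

(3, 6, -6) — d to each: Sensor 1:27, Sensor 2:10, Sensor 3:16, Sensor 4:14, Sensor 5:10, Sensor 6:7, Sensor 7:19 → nearest is Sensor 6
(-6, 2, 3) — d to each: Sensor 1:11, Sensor 2:16, Sensor 3:20, Sensor 4:24, Sensor 5:18, Sensor 6:21, Sensor 7:17 → nearest is Sensor 1
(-5, -6, -6) — d to each: Sensor 1:7, Sensor 2:24, Sensor 3:16, Sensor 4:8, Sensor 5:20, Sensor 6:27, Sensor 7:11 → nearest is Sensor 1
(2, -5, -6) — d to each: Sensor 1:15, Sensor 2:16, Sensor 3:8, Sensor 4:2, Sensor 5:12, Sensor 6:19, Sensor 7:7 → nearest is Sensor 4
1 of the 4 points has Sensor 6 as nearest.

1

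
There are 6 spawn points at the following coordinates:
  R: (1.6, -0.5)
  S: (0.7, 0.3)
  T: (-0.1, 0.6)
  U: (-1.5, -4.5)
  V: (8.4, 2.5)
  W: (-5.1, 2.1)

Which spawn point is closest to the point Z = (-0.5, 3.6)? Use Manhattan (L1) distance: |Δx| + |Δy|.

T

d(Z,R) = |-0.5−1.6| + |3.6−(-0.5)| = 2.1 + 4.1 = 6.2
d(Z,S) = |-0.5−0.7| + |3.6−0.3| = 1.2 + 3.3 = 4.5
d(Z,T) = |-0.5−(-0.1)| + |3.6−0.6| = 0.4 + 3 = 3.4
d(Z,U) = |-0.5−(-1.5)| + |3.6−(-4.5)| = 1 + 8.1 = 9.1
d(Z,V) = |-0.5−8.4| + |3.6−2.5| = 8.9 + 1.1 = 10
d(Z,W) = |-0.5−(-5.1)| + |3.6−2.1| = 4.6 + 1.5 = 6.1
T is nearest.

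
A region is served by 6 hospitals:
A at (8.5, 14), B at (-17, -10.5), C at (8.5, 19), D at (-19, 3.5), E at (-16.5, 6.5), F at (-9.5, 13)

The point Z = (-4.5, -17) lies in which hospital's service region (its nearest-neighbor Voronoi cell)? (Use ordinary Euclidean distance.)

B

Since √ is increasing, it suffices to compare squared distances:
|ZA|² = 169 + 961 = 1130
|ZB|² = 156.25 + 42.25 = 198.5
|ZC|² = 169 + 1296 = 1465
|ZD|² = 210.25 + 420.25 = 630.5
|ZE|² = 144 + 552.25 = 696.25
|ZF|² = 25 + 900 = 925
B is nearest.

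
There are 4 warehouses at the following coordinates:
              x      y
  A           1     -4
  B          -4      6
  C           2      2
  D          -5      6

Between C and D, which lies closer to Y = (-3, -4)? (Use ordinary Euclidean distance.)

C

Compare squared distances:
|YC|² = (-3−2)² + (-4−2)² = 25 + 36 = 61
|YD|² = (-3−(-5))² + (-4−6)² = 4 + 100 = 104
61 < 104, so C is closer.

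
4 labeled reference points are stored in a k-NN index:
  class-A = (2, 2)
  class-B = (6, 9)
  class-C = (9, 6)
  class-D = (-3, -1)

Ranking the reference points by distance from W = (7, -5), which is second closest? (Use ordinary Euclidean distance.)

class-D

Since √ is increasing, it suffices to compare squared distances:
d²(W, class-A) = (7−2)² + (-5−2)² = 25 + 49 = 74
d²(W, class-B) = (7−6)² + (-5−9)² = 1 + 196 = 197
d²(W, class-C) = (7−9)² + (-5−6)² = 4 + 121 = 125
d²(W, class-D) = (7−(-3))² + (-5−(-1))² = 100 + 16 = 116
Sorted ascending: class-A, class-D, class-C, … — the second-nearest is class-D.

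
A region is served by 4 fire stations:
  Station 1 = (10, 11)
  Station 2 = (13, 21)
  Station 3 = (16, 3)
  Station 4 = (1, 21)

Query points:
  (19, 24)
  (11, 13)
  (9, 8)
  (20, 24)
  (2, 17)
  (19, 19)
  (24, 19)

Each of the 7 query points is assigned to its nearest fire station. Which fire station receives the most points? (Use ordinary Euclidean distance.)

(19, 24) — d² to each: Station 1:250, Station 2:45, Station 3:450, Station 4:333 → nearest is Station 2
(11, 13) — d² to each: Station 1:5, Station 2:68, Station 3:125, Station 4:164 → nearest is Station 1
(9, 8) — d² to each: Station 1:10, Station 2:185, Station 3:74, Station 4:233 → nearest is Station 1
(20, 24) — d² to each: Station 1:269, Station 2:58, Station 3:457, Station 4:370 → nearest is Station 2
(2, 17) — d² to each: Station 1:100, Station 2:137, Station 3:392, Station 4:17 → nearest is Station 4
(19, 19) — d² to each: Station 1:145, Station 2:40, Station 3:265, Station 4:328 → nearest is Station 2
(24, 19) — d² to each: Station 1:260, Station 2:125, Station 3:320, Station 4:533 → nearest is Station 2
Tally — Station 1:2, Station 2:4, Station 4:1. Station 2 captures the most (4).

Station 2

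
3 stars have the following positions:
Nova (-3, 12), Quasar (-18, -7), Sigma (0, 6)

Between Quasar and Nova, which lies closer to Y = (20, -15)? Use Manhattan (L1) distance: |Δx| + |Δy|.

Quasar

d(Y, Quasar) = |20−(-18)| + |-15−(-7)| = 38 + 8 = 46
d(Y, Nova) = |20−(-3)| + |-15−12| = 23 + 27 = 50
46 < 50, so Quasar is closer.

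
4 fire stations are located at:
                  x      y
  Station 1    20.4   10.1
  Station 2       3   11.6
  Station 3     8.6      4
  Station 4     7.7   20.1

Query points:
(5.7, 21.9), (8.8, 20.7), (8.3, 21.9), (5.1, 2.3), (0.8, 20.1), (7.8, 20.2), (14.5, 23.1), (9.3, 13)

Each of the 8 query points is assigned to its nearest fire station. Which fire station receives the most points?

(5.7, 21.9) — d² to each: Station 1:355.33, Station 2:113.38, Station 3:328.82, Station 4:7.24 → nearest is Station 4
(8.8, 20.7) — d² to each: Station 1:246.92, Station 2:116.45, Station 3:278.93, Station 4:1.57 → nearest is Station 4
(8.3, 21.9) — d² to each: Station 1:285.65, Station 2:134.18, Station 3:320.5, Station 4:3.6 → nearest is Station 4
(5.1, 2.3) — d² to each: Station 1:294.93, Station 2:90.9, Station 3:15.14, Station 4:323.6 → nearest is Station 3
(0.8, 20.1) — d² to each: Station 1:484.16, Station 2:77.09, Station 3:320.05, Station 4:47.61 → nearest is Station 4
(7.8, 20.2) — d² to each: Station 1:260.77, Station 2:97, Station 3:263.08, Station 4:0.02 → nearest is Station 4
(14.5, 23.1) — d² to each: Station 1:203.81, Station 2:264.5, Station 3:399.62, Station 4:55.24 → nearest is Station 4
(9.3, 13) — d² to each: Station 1:131.62, Station 2:41.65, Station 3:81.49, Station 4:52.97 → nearest is Station 2
Tally — Station 2:1, Station 3:1, Station 4:6. Station 4 captures the most (6).

Station 4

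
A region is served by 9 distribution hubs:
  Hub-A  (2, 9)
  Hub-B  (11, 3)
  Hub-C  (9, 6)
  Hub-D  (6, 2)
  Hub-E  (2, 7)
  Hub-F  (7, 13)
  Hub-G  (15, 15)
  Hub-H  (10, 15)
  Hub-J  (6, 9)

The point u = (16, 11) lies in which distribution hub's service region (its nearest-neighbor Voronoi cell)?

Hub-G

Squared Euclidean distances:
d²(u, Hub-A) = (16−2)² + (11−9)² = 196 + 4 = 200
d²(u, Hub-B) = (16−11)² + (11−3)² = 25 + 64 = 89
d²(u, Hub-C) = (16−9)² + (11−6)² = 49 + 25 = 74
d²(u, Hub-D) = (16−6)² + (11−2)² = 100 + 81 = 181
d²(u, Hub-E) = (16−2)² + (11−7)² = 196 + 16 = 212
d²(u, Hub-F) = (16−7)² + (11−13)² = 81 + 4 = 85
d²(u, Hub-G) = (16−15)² + (11−15)² = 1 + 16 = 17
d²(u, Hub-H) = (16−10)² + (11−15)² = 36 + 16 = 52
d²(u, Hub-J) = (16−6)² + (11−9)² = 100 + 4 = 104
The smallest is to Hub-G, so u lies in the Voronoi region of Hub-G.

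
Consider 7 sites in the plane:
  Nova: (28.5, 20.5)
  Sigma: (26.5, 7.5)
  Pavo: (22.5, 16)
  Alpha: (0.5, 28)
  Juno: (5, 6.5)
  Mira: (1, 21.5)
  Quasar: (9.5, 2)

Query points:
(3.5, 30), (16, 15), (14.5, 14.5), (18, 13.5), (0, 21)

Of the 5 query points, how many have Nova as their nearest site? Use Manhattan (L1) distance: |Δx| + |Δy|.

0

(3.5, 30) — d to each: Nova:34.5, Sigma:45.5, Pavo:33, Alpha:5, Juno:25, Mira:11, Quasar:34 → nearest is Alpha
(16, 15) — d to each: Nova:18, Sigma:18, Pavo:7.5, Alpha:28.5, Juno:19.5, Mira:21.5, Quasar:19.5 → nearest is Pavo
(14.5, 14.5) — d to each: Nova:20, Sigma:19, Pavo:9.5, Alpha:27.5, Juno:17.5, Mira:20.5, Quasar:17.5 → nearest is Pavo
(18, 13.5) — d to each: Nova:17.5, Sigma:14.5, Pavo:7, Alpha:32, Juno:20, Mira:25, Quasar:20 → nearest is Pavo
(0, 21) — d to each: Nova:29, Sigma:40, Pavo:27.5, Alpha:7.5, Juno:19.5, Mira:1.5, Quasar:28.5 → nearest is Mira
0 of the 5 points have Nova as nearest.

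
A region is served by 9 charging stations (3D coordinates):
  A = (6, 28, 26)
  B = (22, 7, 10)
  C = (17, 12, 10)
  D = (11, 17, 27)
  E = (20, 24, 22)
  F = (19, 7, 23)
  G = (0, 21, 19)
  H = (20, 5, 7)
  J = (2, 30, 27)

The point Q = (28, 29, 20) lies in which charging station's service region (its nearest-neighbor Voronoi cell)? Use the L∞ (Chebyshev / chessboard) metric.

E

d(Q,A) = max(22, 1, 6) = 22
d(Q,B) = max(6, 22, 10) = 22
d(Q,C) = max(11, 17, 10) = 17
d(Q,D) = max(17, 12, 7) = 17
d(Q,E) = max(8, 5, 2) = 8
d(Q,F) = max(9, 22, 3) = 22
d(Q,G) = max(28, 8, 1) = 28
d(Q,H) = max(8, 24, 13) = 24
d(Q,J) = max(26, 1, 7) = 26
E is nearest.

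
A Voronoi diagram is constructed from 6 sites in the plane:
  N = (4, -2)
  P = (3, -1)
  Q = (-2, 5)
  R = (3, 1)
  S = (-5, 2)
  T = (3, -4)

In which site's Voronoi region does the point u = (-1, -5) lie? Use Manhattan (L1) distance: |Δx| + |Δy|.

T

d(u,N) = |-1−4| + |-5−(-2)| = 5 + 3 = 8
d(u,P) = |-1−3| + |-5−(-1)| = 4 + 4 = 8
d(u,Q) = |-1−(-2)| + |-5−5| = 1 + 10 = 11
d(u,R) = |-1−3| + |-5−1| = 4 + 6 = 10
d(u,S) = |-1−(-5)| + |-5−2| = 4 + 7 = 11
d(u,T) = |-1−3| + |-5−(-4)| = 4 + 1 = 5
T is nearest.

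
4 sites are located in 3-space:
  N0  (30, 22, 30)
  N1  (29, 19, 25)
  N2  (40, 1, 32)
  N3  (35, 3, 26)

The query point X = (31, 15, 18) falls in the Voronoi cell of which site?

Squared Euclidean distances:
|XN0|² = (31−30)² + (15−22)² + (18−30)² = 1 + 49 + 144 = 194
|XN1|² = (31−29)² + (15−19)² + (18−25)² = 4 + 16 + 49 = 69
|XN2|² = (31−40)² + (15−1)² + (18−32)² = 81 + 196 + 196 = 473
|XN3|² = (31−35)² + (15−3)² + (18−26)² = 16 + 144 + 64 = 224
N1 is nearest.

N1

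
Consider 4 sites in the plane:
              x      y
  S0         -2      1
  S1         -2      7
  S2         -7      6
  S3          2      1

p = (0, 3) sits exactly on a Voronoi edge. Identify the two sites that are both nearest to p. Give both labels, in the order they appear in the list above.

S0 and S3

Squared distances from p to each site:
|pS0|² = (0−(-2))² + (3−1)² = 4 + 4 = 8
|pS1|² = (0−(-2))² + (3−7)² = 4 + 16 = 20
|pS2|² = (0−(-7))² + (3−6)² = 49 + 9 = 58
|pS3|² = (0−2)² + (3−1)² = 4 + 4 = 8
p is equidistant from S0 and S3 (both at squared distance 8), and every other site is strictly farther — so p lies on the S0–S3 Voronoi edge.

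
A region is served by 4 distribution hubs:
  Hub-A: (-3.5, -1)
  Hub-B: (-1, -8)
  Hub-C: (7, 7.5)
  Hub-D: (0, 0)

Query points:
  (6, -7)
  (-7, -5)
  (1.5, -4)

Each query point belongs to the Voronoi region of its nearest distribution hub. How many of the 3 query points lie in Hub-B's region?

1

(6, -7) — d² to each: Hub-A:126.25, Hub-B:50, Hub-C:211.25, Hub-D:85 → nearest is Hub-B
(-7, -5) — d² to each: Hub-A:28.25, Hub-B:45, Hub-C:352.25, Hub-D:74 → nearest is Hub-A
(1.5, -4) — d² to each: Hub-A:34, Hub-B:22.25, Hub-C:162.5, Hub-D:18.25 → nearest is Hub-D
1 of the 3 points has Hub-B as nearest.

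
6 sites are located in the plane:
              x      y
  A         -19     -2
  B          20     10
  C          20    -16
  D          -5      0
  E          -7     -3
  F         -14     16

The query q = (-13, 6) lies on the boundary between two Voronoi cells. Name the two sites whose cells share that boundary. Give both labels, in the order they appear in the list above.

Squared distances from q to each site:
|qA|² = (-13−(-19))² + (6−(-2))² = 36 + 64 = 100
|qB|² = (-13−20)² + (6−10)² = 1089 + 16 = 1105
|qC|² = (-13−20)² + (6−(-16))² = 1089 + 484 = 1573
|qD|² = (-13−(-5))² + (6−0)² = 64 + 36 = 100
|qE|² = (-13−(-7))² + (6−(-3))² = 36 + 81 = 117
|qF|² = (-13−(-14))² + (6−16)² = 1 + 100 = 101
q is equidistant from A and D (both at squared distance 100), and every other site is strictly farther — so q lies on the A–D Voronoi edge.

A and D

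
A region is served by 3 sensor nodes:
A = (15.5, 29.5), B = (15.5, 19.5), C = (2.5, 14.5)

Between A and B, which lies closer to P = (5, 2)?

B

Compare squared distances:
|PA|² = (5−15.5)² + (2−29.5)² = 110.25 + 756.25 = 866.5
|PB|² = (5−15.5)² + (2−19.5)² = 110.25 + 306.25 = 416.5
866.5 > 416.5, so B is closer.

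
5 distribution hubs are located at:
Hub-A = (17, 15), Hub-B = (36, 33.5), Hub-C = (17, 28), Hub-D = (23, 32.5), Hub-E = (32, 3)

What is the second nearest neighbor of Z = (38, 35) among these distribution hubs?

Hub-D

Squared Euclidean distances:
d²(Z, Hub-A) = (38−17)² + (35−15)² = 441 + 400 = 841
d²(Z, Hub-B) = (38−36)² + (35−33.5)² = 4 + 2.25 = 6.25
d²(Z, Hub-C) = (38−17)² + (35−28)² = 441 + 49 = 490
d²(Z, Hub-D) = (38−23)² + (35−32.5)² = 225 + 6.25 = 231.25
d²(Z, Hub-E) = (38−32)² + (35−3)² = 36 + 1024 = 1060
Sorted ascending: Hub-B, Hub-D, Hub-C, … — the second-nearest is Hub-D.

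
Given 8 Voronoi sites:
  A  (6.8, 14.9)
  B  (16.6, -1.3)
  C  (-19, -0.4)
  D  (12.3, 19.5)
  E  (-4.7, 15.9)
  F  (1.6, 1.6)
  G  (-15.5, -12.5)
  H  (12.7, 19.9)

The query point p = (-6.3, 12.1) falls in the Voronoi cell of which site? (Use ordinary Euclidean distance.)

Since √ is increasing, it suffices to compare squared distances:
|pA|² = (-6.3−6.8)² + (12.1−14.9)² = 171.61 + 7.84 = 179.45
|pB|² = (-6.3−16.6)² + (12.1−(-1.3))² = 524.41 + 179.56 = 703.97
|pC|² = (-6.3−(-19))² + (12.1−(-0.4))² = 161.29 + 156.25 = 317.54
|pD|² = (-6.3−12.3)² + (12.1−19.5)² = 345.96 + 54.76 = 400.72
|pE|² = (-6.3−(-4.7))² + (12.1−15.9)² = 2.56 + 14.44 = 17
|pF|² = (-6.3−1.6)² + (12.1−1.6)² = 62.41 + 110.25 = 172.66
|pG|² = (-6.3−(-15.5))² + (12.1−(-12.5))² = 84.64 + 605.16 = 689.8
|pH|² = (-6.3−12.7)² + (12.1−19.9)² = 361 + 60.84 = 421.84
The smallest is to E, so p lies in the Voronoi region of E.

E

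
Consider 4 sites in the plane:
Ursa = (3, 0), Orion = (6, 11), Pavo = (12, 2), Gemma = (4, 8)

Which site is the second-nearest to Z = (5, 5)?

Ursa

Since √ is increasing, it suffices to compare squared distances:
d²(Z, Ursa) = (5−3)² + (5−0)² = 4 + 25 = 29
d²(Z, Orion) = (5−6)² + (5−11)² = 1 + 36 = 37
d²(Z, Pavo) = (5−12)² + (5−2)² = 49 + 9 = 58
d²(Z, Gemma) = (5−4)² + (5−8)² = 1 + 9 = 10
Sorted ascending: Gemma, Ursa, Orion, … — the second-nearest is Ursa.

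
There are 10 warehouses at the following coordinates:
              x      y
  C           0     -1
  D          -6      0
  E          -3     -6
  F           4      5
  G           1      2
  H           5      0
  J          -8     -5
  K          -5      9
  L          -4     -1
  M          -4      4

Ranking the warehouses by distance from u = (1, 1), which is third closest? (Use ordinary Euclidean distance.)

H

Compare squared distances (the ordering matches that of the actual distances):
|uC|² = 1 + 4 = 5
|uD|² = 49 + 1 = 50
|uE|² = 16 + 49 = 65
|uF|² = 9 + 16 = 25
|uG|² = 0 + 1 = 1
|uH|² = 16 + 1 = 17
|uJ|² = 81 + 36 = 117
|uK|² = 36 + 64 = 100
|uL|² = 25 + 4 = 29
|uM|² = 25 + 9 = 34
Sorted ascending: G, C, H, F, … — the third-nearest is H.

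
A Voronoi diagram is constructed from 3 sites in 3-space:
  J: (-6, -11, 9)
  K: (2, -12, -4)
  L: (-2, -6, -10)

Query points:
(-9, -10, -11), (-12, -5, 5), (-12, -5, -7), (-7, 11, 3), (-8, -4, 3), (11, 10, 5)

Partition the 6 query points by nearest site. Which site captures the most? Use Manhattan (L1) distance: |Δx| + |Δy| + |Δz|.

(-9, -10, -11) — d to each: J:24, K:20, L:12 → nearest is L
(-12, -5, 5) — d to each: J:16, K:30, L:26 → nearest is J
(-12, -5, -7) — d to each: J:28, K:24, L:14 → nearest is L
(-7, 11, 3) — d to each: J:29, K:39, L:35 → nearest is J
(-8, -4, 3) — d to each: J:15, K:25, L:21 → nearest is J
(11, 10, 5) — d to each: J:42, K:40, L:44 → nearest is K
Tally — J:3, K:1, L:2. J captures the most (3).

J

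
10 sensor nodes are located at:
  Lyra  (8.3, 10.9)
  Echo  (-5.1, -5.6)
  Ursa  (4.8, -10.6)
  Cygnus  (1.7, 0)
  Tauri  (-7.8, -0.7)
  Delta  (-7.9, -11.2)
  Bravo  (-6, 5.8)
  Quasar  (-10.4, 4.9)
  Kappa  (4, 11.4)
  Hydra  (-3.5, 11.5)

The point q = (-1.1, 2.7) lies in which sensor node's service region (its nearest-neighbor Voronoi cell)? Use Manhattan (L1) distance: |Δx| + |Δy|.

d(q, Lyra) = 9.4 + 8.2 = 17.6
d(q, Echo) = 4 + 8.3 = 12.3
d(q, Ursa) = 5.9 + 13.3 = 19.2
d(q, Cygnus) = 2.8 + 2.7 = 5.5
d(q, Tauri) = 6.7 + 3.4 = 10.1
d(q, Delta) = 6.8 + 13.9 = 20.7
d(q, Bravo) = 4.9 + 3.1 = 8
d(q, Quasar) = 9.3 + 2.2 = 11.5
d(q, Kappa) = 5.1 + 8.7 = 13.8
d(q, Hydra) = 2.4 + 8.8 = 11.2
Minimum is at Cygnus.

Cygnus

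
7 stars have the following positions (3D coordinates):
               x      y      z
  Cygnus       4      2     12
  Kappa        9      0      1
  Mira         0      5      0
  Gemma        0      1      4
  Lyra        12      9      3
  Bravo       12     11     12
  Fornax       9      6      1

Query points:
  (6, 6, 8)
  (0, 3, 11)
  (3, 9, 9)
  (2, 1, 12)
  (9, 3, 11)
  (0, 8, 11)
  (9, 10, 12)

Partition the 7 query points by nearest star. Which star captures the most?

Cygnus

(6, 6, 8) — d² to each: Cygnus:36, Kappa:94, Mira:101, Gemma:77, Lyra:70, Bravo:77, Fornax:58 → nearest is Cygnus
(0, 3, 11) — d² to each: Cygnus:18, Kappa:190, Mira:125, Gemma:53, Lyra:244, Bravo:209, Fornax:190 → nearest is Cygnus
(3, 9, 9) — d² to each: Cygnus:59, Kappa:181, Mira:106, Gemma:98, Lyra:117, Bravo:94, Fornax:109 → nearest is Cygnus
(2, 1, 12) — d² to each: Cygnus:5, Kappa:171, Mira:164, Gemma:68, Lyra:245, Bravo:200, Fornax:195 → nearest is Cygnus
(9, 3, 11) — d² to each: Cygnus:27, Kappa:109, Mira:206, Gemma:134, Lyra:109, Bravo:74, Fornax:109 → nearest is Cygnus
(0, 8, 11) — d² to each: Cygnus:53, Kappa:245, Mira:130, Gemma:98, Lyra:209, Bravo:154, Fornax:185 → nearest is Cygnus
(9, 10, 12) — d² to each: Cygnus:89, Kappa:221, Mira:250, Gemma:226, Lyra:91, Bravo:10, Fornax:137 → nearest is Bravo
Tally — Cygnus:6, Bravo:1. Cygnus captures the most (6).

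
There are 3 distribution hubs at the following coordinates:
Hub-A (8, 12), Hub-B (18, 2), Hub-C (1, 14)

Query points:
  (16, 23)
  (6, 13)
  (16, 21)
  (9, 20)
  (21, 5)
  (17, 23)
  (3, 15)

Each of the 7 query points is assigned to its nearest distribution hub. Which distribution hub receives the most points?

(16, 23) — d² to each: Hub-A:185, Hub-B:445, Hub-C:306 → nearest is Hub-A
(6, 13) — d² to each: Hub-A:5, Hub-B:265, Hub-C:26 → nearest is Hub-A
(16, 21) — d² to each: Hub-A:145, Hub-B:365, Hub-C:274 → nearest is Hub-A
(9, 20) — d² to each: Hub-A:65, Hub-B:405, Hub-C:100 → nearest is Hub-A
(21, 5) — d² to each: Hub-A:218, Hub-B:18, Hub-C:481 → nearest is Hub-B
(17, 23) — d² to each: Hub-A:202, Hub-B:442, Hub-C:337 → nearest is Hub-A
(3, 15) — d² to each: Hub-A:34, Hub-B:394, Hub-C:5 → nearest is Hub-C
Tally — Hub-A:5, Hub-B:1, Hub-C:1. Hub-A captures the most (5).

Hub-A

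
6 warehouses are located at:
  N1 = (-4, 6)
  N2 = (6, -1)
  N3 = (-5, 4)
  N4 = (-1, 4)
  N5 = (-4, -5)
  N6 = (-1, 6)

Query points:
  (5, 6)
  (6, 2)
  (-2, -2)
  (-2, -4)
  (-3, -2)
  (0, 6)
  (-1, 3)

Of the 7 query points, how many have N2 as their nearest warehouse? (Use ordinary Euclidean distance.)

1

(5, 6) — d² to each: N1:81, N2:50, N3:104, N4:40, N5:202, N6:36 → nearest is N6
(6, 2) — d² to each: N1:116, N2:9, N3:125, N4:53, N5:149, N6:65 → nearest is N2
(-2, -2) — d² to each: N1:68, N2:65, N3:45, N4:37, N5:13, N6:65 → nearest is N5
(-2, -4) — d² to each: N1:104, N2:73, N3:73, N4:65, N5:5, N6:101 → nearest is N5
(-3, -2) — d² to each: N1:65, N2:82, N3:40, N4:40, N5:10, N6:68 → nearest is N5
(0, 6) — d² to each: N1:16, N2:85, N3:29, N4:5, N5:137, N6:1 → nearest is N6
(-1, 3) — d² to each: N1:18, N2:65, N3:17, N4:1, N5:73, N6:9 → nearest is N4
1 of the 7 points has N2 as nearest.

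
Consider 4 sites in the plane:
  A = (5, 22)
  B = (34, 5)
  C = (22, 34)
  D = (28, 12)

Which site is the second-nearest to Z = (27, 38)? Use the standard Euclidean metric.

Since √ is increasing, it suffices to compare squared distances:
|ZA|² = (27−5)² + (38−22)² = 484 + 256 = 740
|ZB|² = (27−34)² + (38−5)² = 49 + 1089 = 1138
|ZC|² = (27−22)² + (38−34)² = 25 + 16 = 41
|ZD|² = (27−28)² + (38−12)² = 1 + 676 = 677
Sorted ascending: C, D, A, … — the second-nearest is D.

D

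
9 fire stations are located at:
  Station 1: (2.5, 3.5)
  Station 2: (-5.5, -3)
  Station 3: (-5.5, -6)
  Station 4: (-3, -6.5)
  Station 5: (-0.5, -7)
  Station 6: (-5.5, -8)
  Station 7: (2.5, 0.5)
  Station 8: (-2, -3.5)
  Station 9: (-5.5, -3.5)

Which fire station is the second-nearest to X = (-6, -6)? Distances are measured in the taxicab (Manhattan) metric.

d(X, Station 1) = |-6−2.5| + |-6−3.5| = 8.5 + 9.5 = 18
d(X, Station 2) = |-6−(-5.5)| + |-6−(-3)| = 0.5 + 3 = 3.5
d(X, Station 3) = |-6−(-5.5)| + |-6−(-6)| = 0.5 + 0 = 0.5
d(X, Station 4) = |-6−(-3)| + |-6−(-6.5)| = 3 + 0.5 = 3.5
d(X, Station 5) = |-6−(-0.5)| + |-6−(-7)| = 5.5 + 1 = 6.5
d(X, Station 6) = |-6−(-5.5)| + |-6−(-8)| = 0.5 + 2 = 2.5
d(X, Station 7) = |-6−2.5| + |-6−0.5| = 8.5 + 6.5 = 15
d(X, Station 8) = |-6−(-2)| + |-6−(-3.5)| = 4 + 2.5 = 6.5
d(X, Station 9) = |-6−(-5.5)| + |-6−(-3.5)| = 0.5 + 2.5 = 3
Sorted ascending: Station 3, Station 6, Station 9, … — the second-nearest is Station 6.

Station 6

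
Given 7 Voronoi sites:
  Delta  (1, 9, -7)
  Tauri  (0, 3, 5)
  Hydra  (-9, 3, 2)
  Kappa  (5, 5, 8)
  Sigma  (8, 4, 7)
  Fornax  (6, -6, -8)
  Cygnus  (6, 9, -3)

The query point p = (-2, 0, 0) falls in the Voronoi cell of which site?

Tauri

Compare squared distances (the ordering matches that of the actual distances):
d²(p, Delta) = (-2−1)² + (0−9)² + (0−(-7))² = 9 + 81 + 49 = 139
d²(p, Tauri) = (-2−0)² + (0−3)² + (0−5)² = 4 + 9 + 25 = 38
d²(p, Hydra) = (-2−(-9))² + (0−3)² + (0−2)² = 49 + 9 + 4 = 62
d²(p, Kappa) = (-2−5)² + (0−5)² + (0−8)² = 49 + 25 + 64 = 138
d²(p, Sigma) = (-2−8)² + (0−4)² + (0−7)² = 100 + 16 + 49 = 165
d²(p, Fornax) = (-2−6)² + (0−(-6))² + (0−(-8))² = 64 + 36 + 64 = 164
d²(p, Cygnus) = (-2−6)² + (0−9)² + (0−(-3))² = 64 + 81 + 9 = 154
The smallest is to Tauri, so p lies in the Voronoi region of Tauri.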